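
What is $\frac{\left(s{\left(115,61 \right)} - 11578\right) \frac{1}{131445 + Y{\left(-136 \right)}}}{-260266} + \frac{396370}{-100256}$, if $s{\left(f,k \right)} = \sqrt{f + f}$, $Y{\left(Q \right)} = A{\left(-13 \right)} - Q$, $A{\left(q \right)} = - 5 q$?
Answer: $- \frac{130584763116263}{33029510633904} - \frac{\sqrt{230}}{34262977836} \approx -3.9536$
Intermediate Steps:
$Y{\left(Q \right)} = 65 - Q$ ($Y{\left(Q \right)} = \left(-5\right) \left(-13\right) - Q = 65 - Q$)
$s{\left(f,k \right)} = \sqrt{2} \sqrt{f}$ ($s{\left(f,k \right)} = \sqrt{2 f} = \sqrt{2} \sqrt{f}$)
$\frac{\left(s{\left(115,61 \right)} - 11578\right) \frac{1}{131445 + Y{\left(-136 \right)}}}{-260266} + \frac{396370}{-100256} = \frac{\left(\sqrt{2} \sqrt{115} - 11578\right) \frac{1}{131445 + \left(65 - -136\right)}}{-260266} + \frac{396370}{-100256} = \frac{\sqrt{230} - 11578}{131445 + \left(65 + 136\right)} \left(- \frac{1}{260266}\right) + 396370 \left(- \frac{1}{100256}\right) = \frac{-11578 + \sqrt{230}}{131445 + 201} \left(- \frac{1}{260266}\right) - \frac{15245}{3856} = \frac{-11578 + \sqrt{230}}{131646} \left(- \frac{1}{260266}\right) - \frac{15245}{3856} = \left(-11578 + \sqrt{230}\right) \frac{1}{131646} \left(- \frac{1}{260266}\right) - \frac{15245}{3856} = \left(- \frac{5789}{65823} + \frac{\sqrt{230}}{131646}\right) \left(- \frac{1}{260266}\right) - \frac{15245}{3856} = \left(\frac{5789}{17131488918} - \frac{\sqrt{230}}{34262977836}\right) - \frac{15245}{3856} = - \frac{130584763116263}{33029510633904} - \frac{\sqrt{230}}{34262977836}$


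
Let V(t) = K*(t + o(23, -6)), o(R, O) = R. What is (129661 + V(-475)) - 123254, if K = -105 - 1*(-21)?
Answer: 44375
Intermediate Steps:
K = -84 (K = -105 + 21 = -84)
V(t) = -1932 - 84*t (V(t) = -84*(t + 23) = -84*(23 + t) = -1932 - 84*t)
(129661 + V(-475)) - 123254 = (129661 + (-1932 - 84*(-475))) - 123254 = (129661 + (-1932 + 39900)) - 123254 = (129661 + 37968) - 123254 = 167629 - 123254 = 44375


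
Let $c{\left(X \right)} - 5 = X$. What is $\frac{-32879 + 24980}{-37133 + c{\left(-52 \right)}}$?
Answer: $\frac{7899}{37180} \approx 0.21245$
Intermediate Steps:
$c{\left(X \right)} = 5 + X$
$\frac{-32879 + 24980}{-37133 + c{\left(-52 \right)}} = \frac{-32879 + 24980}{-37133 + \left(5 - 52\right)} = - \frac{7899}{-37133 - 47} = - \frac{7899}{-37180} = \left(-7899\right) \left(- \frac{1}{37180}\right) = \frac{7899}{37180}$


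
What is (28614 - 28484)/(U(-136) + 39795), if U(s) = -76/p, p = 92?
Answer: 1495/457633 ≈ 0.0032668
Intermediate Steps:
U(s) = -19/23 (U(s) = -76/92 = -76*1/92 = -19/23)
(28614 - 28484)/(U(-136) + 39795) = (28614 - 28484)/(-19/23 + 39795) = 130/(915266/23) = 130*(23/915266) = 1495/457633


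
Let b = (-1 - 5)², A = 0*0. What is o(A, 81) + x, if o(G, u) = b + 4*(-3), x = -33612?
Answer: -33588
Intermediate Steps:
A = 0
b = 36 (b = (-6)² = 36)
o(G, u) = 24 (o(G, u) = 36 + 4*(-3) = 36 - 12 = 24)
o(A, 81) + x = 24 - 33612 = -33588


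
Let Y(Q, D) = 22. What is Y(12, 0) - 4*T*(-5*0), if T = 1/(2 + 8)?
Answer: 22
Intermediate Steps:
T = ⅒ (T = 1/10 = ⅒ ≈ 0.10000)
Y(12, 0) - 4*T*(-5*0) = 22 - 4*(⅒)*(-5*0) = 22 - 2*0/5 = 22 - 1*0 = 22 + 0 = 22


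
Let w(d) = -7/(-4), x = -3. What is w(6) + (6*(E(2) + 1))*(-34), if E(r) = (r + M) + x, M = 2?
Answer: -1625/4 ≈ -406.25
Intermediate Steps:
E(r) = -1 + r (E(r) = (r + 2) - 3 = (2 + r) - 3 = -1 + r)
w(d) = 7/4 (w(d) = -7*(-¼) = 7/4)
w(6) + (6*(E(2) + 1))*(-34) = 7/4 + (6*((-1 + 2) + 1))*(-34) = 7/4 + (6*(1 + 1))*(-34) = 7/4 + (6*2)*(-34) = 7/4 + 12*(-34) = 7/4 - 408 = -1625/4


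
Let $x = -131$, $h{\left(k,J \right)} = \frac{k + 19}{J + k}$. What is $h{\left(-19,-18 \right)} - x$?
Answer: $131$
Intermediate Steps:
$h{\left(k,J \right)} = \frac{19 + k}{J + k}$
$h{\left(-19,-18 \right)} - x = \frac{19 - 19}{-18 - 19} - -131 = \frac{1}{-37} \cdot 0 + 131 = \left(- \frac{1}{37}\right) 0 + 131 = 0 + 131 = 131$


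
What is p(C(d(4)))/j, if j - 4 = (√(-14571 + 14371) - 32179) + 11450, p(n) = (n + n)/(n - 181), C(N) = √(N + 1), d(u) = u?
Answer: 2*√5/(5*(181 - √5)*(4145 - 2*I*√2)) ≈ 1.2071e-6 + 8.2368e-10*I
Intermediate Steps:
C(N) = √(1 + N)
p(n) = 2*n/(-181 + n) (p(n) = (2*n)/(-181 + n) = 2*n/(-181 + n))
j = -20725 + 10*I*√2 (j = 4 + ((√(-14571 + 14371) - 32179) + 11450) = 4 + ((√(-200) - 32179) + 11450) = 4 + ((10*I*√2 - 32179) + 11450) = 4 + ((-32179 + 10*I*√2) + 11450) = 4 + (-20729 + 10*I*√2) = -20725 + 10*I*√2 ≈ -20725.0 + 14.142*I)
p(C(d(4)))/j = (2*√(1 + 4)/(-181 + √(1 + 4)))/(-20725 + 10*I*√2) = (2*√5/(-181 + √5))/(-20725 + 10*I*√2) = 2*√5/((-20725 + 10*I*√2)*(-181 + √5))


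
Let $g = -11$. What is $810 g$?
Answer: $-8910$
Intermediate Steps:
$810 g = 810 \left(-11\right) = -8910$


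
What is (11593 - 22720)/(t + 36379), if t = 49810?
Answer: -11127/86189 ≈ -0.12910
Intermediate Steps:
(11593 - 22720)/(t + 36379) = (11593 - 22720)/(49810 + 36379) = -11127/86189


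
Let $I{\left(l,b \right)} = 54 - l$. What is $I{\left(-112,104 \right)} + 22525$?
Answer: $22691$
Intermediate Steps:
$I{\left(-112,104 \right)} + 22525 = \left(54 - -112\right) + 22525 = \left(54 + 112\right) + 22525 = 166 + 22525 = 22691$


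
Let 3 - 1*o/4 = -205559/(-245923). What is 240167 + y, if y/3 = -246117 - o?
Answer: -122521290352/245923 ≈ -4.9821e+5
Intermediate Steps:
o = 2128840/245923 (o = 12 - (-822236)/(-245923) = 12 - (-822236)*(-1)/245923 = 12 - 4*205559/245923 = 12 - 822236/245923 = 2128840/245923 ≈ 8.6565)
y = -181583879493/245923 (y = 3*(-246117 - 1*2128840/245923) = 3*(-246117 - 2128840/245923) = 3*(-60527959831/245923) = -181583879493/245923 ≈ -7.3838e+5)
240167 + y = 240167 - 181583879493/245923 = -122521290352/245923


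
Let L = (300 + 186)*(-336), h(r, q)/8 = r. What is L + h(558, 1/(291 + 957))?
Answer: -158832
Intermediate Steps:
h(r, q) = 8*r
L = -163296 (L = 486*(-336) = -163296)
L + h(558, 1/(291 + 957)) = -163296 + 8*558 = -163296 + 4464 = -158832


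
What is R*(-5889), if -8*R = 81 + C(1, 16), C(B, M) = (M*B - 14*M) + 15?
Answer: -82446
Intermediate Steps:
C(B, M) = 15 - 14*M + B*M (C(B, M) = (B*M - 14*M) + 15 = (-14*M + B*M) + 15 = 15 - 14*M + B*M)
R = 14 (R = -(81 + (15 - 14*16 + 1*16))/8 = -(81 + (15 - 224 + 16))/8 = -(81 - 193)/8 = -1/8*(-112) = 14)
R*(-5889) = 14*(-5889) = -82446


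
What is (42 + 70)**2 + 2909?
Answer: 15453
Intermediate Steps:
(42 + 70)**2 + 2909 = 112**2 + 2909 = 12544 + 2909 = 15453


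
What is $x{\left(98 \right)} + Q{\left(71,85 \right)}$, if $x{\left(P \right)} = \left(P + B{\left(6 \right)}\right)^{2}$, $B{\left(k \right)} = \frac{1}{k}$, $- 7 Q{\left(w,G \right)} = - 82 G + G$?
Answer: $\frac{2676307}{252} \approx 10620.0$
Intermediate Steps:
$Q{\left(w,G \right)} = \frac{81 G}{7}$ ($Q{\left(w,G \right)} = - \frac{- 82 G + G}{7} = - \frac{\left(-81\right) G}{7} = \frac{81 G}{7}$)
$x{\left(P \right)} = \left(\frac{1}{6} + P\right)^{2}$ ($x{\left(P \right)} = \left(P + \frac{1}{6}\right)^{2} = \left(\frac{1}{6} + P\right)^{2}$)
$x{\left(98 \right)} + Q{\left(71,85 \right)} = \frac{\left(1 + 6 \cdot 98\right)^{2}}{36} + \frac{81}{7} \cdot 85 = \frac{\left(1 + 588\right)^{2}}{36} + \frac{6885}{7} = \frac{589^{2}}{36} + \frac{6885}{7} = \frac{1}{36} \cdot 346921 + \frac{6885}{7} = \frac{346921}{36} + \frac{6885}{7} = \frac{2676307}{252}$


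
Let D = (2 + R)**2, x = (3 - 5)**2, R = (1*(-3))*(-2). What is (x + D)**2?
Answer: 4624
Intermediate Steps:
R = 6 (R = -3*(-2) = 6)
x = 4 (x = (-2)**2 = 4)
D = 64 (D = (2 + 6)**2 = 8**2 = 64)
(x + D)**2 = (4 + 64)**2 = 68**2 = 4624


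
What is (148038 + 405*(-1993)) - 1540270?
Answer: -2199397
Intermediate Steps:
(148038 + 405*(-1993)) - 1540270 = (148038 - 807165) - 1540270 = -659127 - 1540270 = -2199397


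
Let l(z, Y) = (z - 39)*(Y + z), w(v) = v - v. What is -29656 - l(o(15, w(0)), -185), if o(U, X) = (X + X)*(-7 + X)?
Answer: -36871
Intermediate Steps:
w(v) = 0
o(U, X) = 2*X*(-7 + X) (o(U, X) = (2*X)*(-7 + X) = 2*X*(-7 + X))
l(z, Y) = (-39 + z)*(Y + z)
-29656 - l(o(15, w(0)), -185) = -29656 - ((2*0*(-7 + 0))**2 - 39*(-185) - 78*0*(-7 + 0) - 370*0*(-7 + 0)) = -29656 - ((2*0*(-7))**2 + 7215 - 78*0*(-7) - 370*0*(-7)) = -29656 - (0**2 + 7215 - 39*0 - 185*0) = -29656 - (0 + 7215 + 0 + 0) = -29656 - 1*7215 = -29656 - 7215 = -36871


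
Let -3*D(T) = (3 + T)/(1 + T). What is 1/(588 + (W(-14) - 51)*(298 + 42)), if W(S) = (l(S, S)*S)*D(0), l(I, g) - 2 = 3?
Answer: 1/7048 ≈ 0.00014188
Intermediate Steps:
l(I, g) = 5 (l(I, g) = 2 + 3 = 5)
D(T) = -(3 + T)/(3*(1 + T))
W(S) = -5*S (W(S) = (5*S)*((-3 - 1*0)/(3*(1 + 0))) = (5*S)*((1/3)*(-3 + 0)/1) = (5*S)*((1/3)*1*(-3)) = (5*S)*(-1) = -5*S)
1/(588 + (W(-14) - 51)*(298 + 42)) = 1/(588 + (-5*(-14) - 51)*(298 + 42)) = 1/(588 + (70 - 51)*340) = 1/(588 + 19*340) = 1/(588 + 6460) = 1/7048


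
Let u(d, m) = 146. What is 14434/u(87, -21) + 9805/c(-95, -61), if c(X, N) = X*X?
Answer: 13169838/131765 ≈ 99.949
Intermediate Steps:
c(X, N) = X²
14434/u(87, -21) + 9805/c(-95, -61) = 14434/146 + 9805/((-95)²) = 14434*(1/146) + 9805/9025 = 7217/73 + 9805*(1/9025) = 7217/73 + 1961/1805 = 13169838/131765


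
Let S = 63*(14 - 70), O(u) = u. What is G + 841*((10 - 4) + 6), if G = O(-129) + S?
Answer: 6435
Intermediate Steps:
S = -3528 (S = 63*(-56) = -3528)
G = -3657 (G = -129 - 3528 = -3657)
G + 841*((10 - 4) + 6) = -3657 + 841*((10 - 4) + 6) = -3657 + 841*(6 + 6) = -3657 + 841*12 = -3657 + 10092 = 6435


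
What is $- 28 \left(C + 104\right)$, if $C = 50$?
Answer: $-4312$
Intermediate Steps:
$- 28 \left(C + 104\right) = - 28 \left(50 + 104\right) = \left(-28\right) 154 = -4312$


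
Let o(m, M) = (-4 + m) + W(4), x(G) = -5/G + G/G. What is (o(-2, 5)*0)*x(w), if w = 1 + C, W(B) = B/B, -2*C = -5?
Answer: 0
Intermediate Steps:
C = 5/2 (C = -½*(-5) = 5/2 ≈ 2.5000)
W(B) = 1
w = 7/2 (w = 1 + 5/2 = 7/2 ≈ 3.5000)
x(G) = 1 - 5/G (x(G) = -5/G + 1 = 1 - 5/G)
o(m, M) = -3 + m (o(m, M) = (-4 + m) + 1 = -3 + m)
(o(-2, 5)*0)*x(w) = ((-3 - 2)*0)*((-5 + 7/2)/(7/2)) = (-5*0)*((2/7)*(-3/2)) = 0*(-3/7) = 0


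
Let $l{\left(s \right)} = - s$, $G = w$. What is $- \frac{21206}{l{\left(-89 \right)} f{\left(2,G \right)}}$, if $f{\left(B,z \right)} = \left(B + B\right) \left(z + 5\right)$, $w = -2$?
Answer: $- \frac{10603}{534} \approx -19.856$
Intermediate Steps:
$G = -2$
$f{\left(B,z \right)} = 2 B \left(5 + z\right)$
$- \frac{21206}{l{\left(-89 \right)} f{\left(2,G \right)}} = - \frac{21206}{\left(-1\right) \left(-89\right) 2 \cdot 2 \left(5 - 2\right)} = - \frac{21206}{89 \cdot 2 \cdot 2 \cdot 3} = - \frac{21206}{89 \cdot 12} = - \frac{21206}{1068} = \left(-21206\right) \frac{1}{1068} = - \frac{10603}{534}$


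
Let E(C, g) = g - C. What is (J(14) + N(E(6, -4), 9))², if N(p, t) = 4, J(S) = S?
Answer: 324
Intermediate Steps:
(J(14) + N(E(6, -4), 9))² = (14 + 4)² = 18² = 324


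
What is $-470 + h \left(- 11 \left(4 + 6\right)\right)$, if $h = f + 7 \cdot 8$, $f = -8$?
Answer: $-5750$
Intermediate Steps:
$h = 48$ ($h = -8 + 7 \cdot 8 = -8 + 56 = 48$)
$-470 + h \left(- 11 \left(4 + 6\right)\right) = -470 + 48 \left(- 11 \left(4 + 6\right)\right) = -470 + 48 \left(\left(-11\right) 10\right) = -470 + 48 \left(-110\right) = -470 - 5280 = -5750$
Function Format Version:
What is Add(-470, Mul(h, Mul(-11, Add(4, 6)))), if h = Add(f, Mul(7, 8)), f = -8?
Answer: -5750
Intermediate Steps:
h = 48 (h = Add(-8, Mul(7, 8)) = Add(-8, 56) = 48)
Add(-470, Mul(h, Mul(-11, Add(4, 6)))) = Add(-470, Mul(48, Mul(-11, Add(4, 6)))) = Add(-470, Mul(48, Mul(-11, 10))) = Add(-470, Mul(48, -110)) = Add(-470, -5280) = -5750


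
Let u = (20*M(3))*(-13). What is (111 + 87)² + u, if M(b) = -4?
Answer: 40244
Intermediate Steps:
u = 1040 (u = (20*(-4))*(-13) = -80*(-13) = 1040)
(111 + 87)² + u = (111 + 87)² + 1040 = 198² + 1040 = 39204 + 1040 = 40244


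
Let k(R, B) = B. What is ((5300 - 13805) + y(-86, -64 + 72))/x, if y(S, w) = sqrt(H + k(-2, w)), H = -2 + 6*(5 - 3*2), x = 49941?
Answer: -945/5549 ≈ -0.17030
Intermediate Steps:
H = -8 (H = -2 + 6*(5 - 6) = -2 + 6*(-1) = -2 - 6 = -8)
y(S, w) = sqrt(-8 + w)
((5300 - 13805) + y(-86, -64 + 72))/x = ((5300 - 13805) + sqrt(-8 + (-64 + 72)))/49941 = (-8505 + sqrt(-8 + 8))*(1/49941) = (-8505 + sqrt(0))*(1/49941) = (-8505 + 0)*(1/49941) = -8505*1/49941 = -945/5549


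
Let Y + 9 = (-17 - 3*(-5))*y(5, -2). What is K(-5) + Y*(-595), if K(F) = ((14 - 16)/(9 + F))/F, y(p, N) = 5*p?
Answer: 351051/10 ≈ 35105.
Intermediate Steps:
Y = -59 (Y = -9 + (-17 - 3*(-5))*(5*5) = -9 + (-17 + 15)*25 = -9 - 2*25 = -9 - 50 = -59)
K(F) = -2/(F*(9 + F)) (K(F) = (-2/(9 + F))/F = -2/(F*(9 + F)))
K(-5) + Y*(-595) = -2/(-5*(9 - 5)) - 59*(-595) = -2*(-⅕)/4 + 35105 = -2*(-⅕)*¼ + 35105 = ⅒ + 35105 = 351051/10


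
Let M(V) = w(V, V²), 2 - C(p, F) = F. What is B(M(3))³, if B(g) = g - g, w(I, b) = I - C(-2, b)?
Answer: 0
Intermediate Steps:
C(p, F) = 2 - F
w(I, b) = -2 + I + b (w(I, b) = I - (2 - b) = I + (-2 + b) = -2 + I + b)
M(V) = -2 + V + V²
B(g) = 0
B(M(3))³ = 0³ = 0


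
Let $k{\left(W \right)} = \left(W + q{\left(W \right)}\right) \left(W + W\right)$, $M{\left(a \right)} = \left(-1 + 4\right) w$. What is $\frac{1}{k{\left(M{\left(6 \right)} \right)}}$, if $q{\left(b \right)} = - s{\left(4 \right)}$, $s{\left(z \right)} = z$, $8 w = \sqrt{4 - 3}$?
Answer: $- \frac{32}{87} \approx -0.36782$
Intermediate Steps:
$w = \frac{1}{8}$ ($w = \frac{\sqrt{4 - 3}}{8} = \frac{\sqrt{1}}{8} = \frac{1}{8} \cdot 1 = \frac{1}{8} \approx 0.125$)
$q{\left(b \right)} = -4$ ($q{\left(b \right)} = \left(-1\right) 4 = -4$)
$M{\left(a \right)} = \frac{3}{8}$ ($M{\left(a \right)} = \left(-1 + 4\right) \frac{1}{8} = 3 \cdot \frac{1}{8} = \frac{3}{8}$)
$k{\left(W \right)} = 2 W \left(-4 + W\right)$ ($k{\left(W \right)} = \left(W - 4\right) \left(W + W\right) = \left(-4 + W\right) 2 W = 2 W \left(-4 + W\right)$)
$\frac{1}{k{\left(M{\left(6 \right)} \right)}} = \frac{1}{2 \cdot \frac{3}{8} \left(-4 + \frac{3}{8}\right)} = \frac{1}{2 \cdot \frac{3}{8} \left(- \frac{29}{8}\right)} = \frac{1}{- \frac{87}{32}} = - \frac{32}{87}$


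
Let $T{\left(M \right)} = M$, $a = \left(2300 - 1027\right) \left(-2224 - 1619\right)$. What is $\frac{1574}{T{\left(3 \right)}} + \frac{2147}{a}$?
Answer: $\frac{135091585}{257481} \approx 524.67$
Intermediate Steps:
$a = -4892139$ ($a = 1273 \left(-3843\right) = -4892139$)
$\frac{1574}{T{\left(3 \right)}} + \frac{2147}{a} = \frac{1574}{3} + \frac{2147}{-4892139} = 1574 \cdot \frac{1}{3} + 2147 \left(- \frac{1}{4892139}\right) = \frac{1574}{3} - \frac{113}{257481} = \frac{135091585}{257481}$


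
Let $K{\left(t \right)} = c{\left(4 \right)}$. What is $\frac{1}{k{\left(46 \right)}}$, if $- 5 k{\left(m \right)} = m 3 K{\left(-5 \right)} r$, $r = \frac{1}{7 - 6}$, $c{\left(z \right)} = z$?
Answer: $- \frac{5}{552} \approx -0.009058$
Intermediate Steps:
$K{\left(t \right)} = 4$
$r = 1$ ($r = 1^{-1} = 1$)
$k{\left(m \right)} = - \frac{12 m}{5}$ ($k{\left(m \right)} = - \frac{m 3 \cdot 4 \cdot 1}{5} = - \frac{m 12 \cdot 1}{5} = - \frac{12 m 1}{5} = - \frac{12 m}{5}$)
$\frac{1}{k{\left(46 \right)}} = \frac{1}{\left(- \frac{12}{5}\right) 46} = \frac{1}{- \frac{552}{5}} = - \frac{5}{552}$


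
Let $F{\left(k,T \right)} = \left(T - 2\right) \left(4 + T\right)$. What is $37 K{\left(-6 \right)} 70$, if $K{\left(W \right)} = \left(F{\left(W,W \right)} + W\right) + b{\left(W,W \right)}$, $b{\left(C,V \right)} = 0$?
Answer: $25900$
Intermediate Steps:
$F{\left(k,T \right)} = \left(-2 + T\right) \left(4 + T\right)$
$K{\left(W \right)} = -8 + W^{2} + 3 W$ ($K{\left(W \right)} = \left(\left(-8 + W^{2} + 2 W\right) + W\right) + 0 = \left(-8 + W^{2} + 3 W\right) + 0 = -8 + W^{2} + 3 W$)
$37 K{\left(-6 \right)} 70 = 37 \left(-8 + \left(-6\right)^{2} + 3 \left(-6\right)\right) 70 = 37 \left(-8 + 36 - 18\right) 70 = 37 \cdot 10 \cdot 70 = 370 \cdot 70 = 25900$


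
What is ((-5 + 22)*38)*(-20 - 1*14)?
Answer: -21964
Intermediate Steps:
((-5 + 22)*38)*(-20 - 1*14) = (17*38)*(-20 - 14) = 646*(-34) = -21964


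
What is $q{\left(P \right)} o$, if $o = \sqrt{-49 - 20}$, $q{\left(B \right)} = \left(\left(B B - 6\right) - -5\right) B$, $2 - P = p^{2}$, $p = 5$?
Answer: $- 12144 i \sqrt{69} \approx - 1.0088 \cdot 10^{5} i$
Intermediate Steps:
$P = -23$ ($P = 2 - 5^{2} = 2 - 25 = -23$)
$q{\left(B \right)} = B \left(-1 + B^{2}\right)$ ($q{\left(B \right)} = \left(\left(B^{2} - 6\right) + 5\right) B = \left(\left(-6 + B^{2}\right) + 5\right) B = \left(-1 + B^{2}\right) B = B \left(-1 + B^{2}\right)$)
$o = i \sqrt{69}$ ($o = \sqrt{-69} = i \sqrt{69} \approx 8.3066 i$)
$q{\left(P \right)} o = \left(\left(-23\right)^{3} - -23\right) i \sqrt{69} = \left(-12167 + 23\right) i \sqrt{69} = - 12144 i \sqrt{69}$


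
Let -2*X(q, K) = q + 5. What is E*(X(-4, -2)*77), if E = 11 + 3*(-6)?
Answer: 539/2 ≈ 269.50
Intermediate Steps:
X(q, K) = -5/2 - q/2 (X(q, K) = -(q + 5)/2 = -(5 + q)/2 = -5/2 - q/2)
E = -7 (E = 11 - 18 = -7)
E*(X(-4, -2)*77) = -7*(-5/2 - 1/2*(-4))*77 = -7*(-5/2 + 2)*77 = -(-7)*77/2 = -7*(-77/2) = 539/2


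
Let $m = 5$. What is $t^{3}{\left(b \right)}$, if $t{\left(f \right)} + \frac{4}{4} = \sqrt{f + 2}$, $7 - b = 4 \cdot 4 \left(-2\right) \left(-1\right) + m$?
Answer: $83 - 50 i \sqrt{7} \approx 83.0 - 132.29 i$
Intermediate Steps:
$b = -30$ ($b = 7 - \left(4 \cdot 4 \left(-2\right) \left(-1\right) + 5\right) = 7 - \left(16 \left(-2\right) \left(-1\right) + 5\right) = 7 - \left(\left(-32\right) \left(-1\right) + 5\right) = 7 - \left(32 + 5\right) = 7 - 37 = -30$)
$t{\left(f \right)} = -1 + \sqrt{2 + f}$ ($t{\left(f \right)} = -1 + \sqrt{f + 2} = -1 + \sqrt{2 + f}$)
$t^{3}{\left(b \right)} = \left(-1 + \sqrt{2 - 30}\right)^{3} = \left(-1 + \sqrt{-28}\right)^{3} = \left(-1 + 2 i \sqrt{7}\right)^{3}$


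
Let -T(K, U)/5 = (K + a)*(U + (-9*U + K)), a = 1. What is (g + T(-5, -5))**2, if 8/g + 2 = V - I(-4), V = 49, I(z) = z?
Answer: 1275061264/2601 ≈ 4.9022e+5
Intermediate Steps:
T(K, U) = -5*(1 + K)*(K - 8*U) (T(K, U) = -5*(K + 1)*(U + (-9*U + K)) = -5*(1 + K)*(U + (K - 9*U)) = -5*(1 + K)*(K - 8*U))
g = 8/51 (g = 8/(-2 + (49 - 1*(-4))) = 8/(-2 + (49 + 4)) = 8/(-2 + 53) = 8/51 ≈ 0.15686)
(g + T(-5, -5))**2 = (8/51 + (-5*(-5) - 5*(-5)**2 + 40*(-5) + 40*(-5)*(-5)))**2 = (8/51 + (25 - 5*25 - 200 + 1000))**2 = (8/51 + (25 - 125 - 200 + 1000))**2 = (8/51 + 700)**2 = (35708/51)**2 = 1275061264/2601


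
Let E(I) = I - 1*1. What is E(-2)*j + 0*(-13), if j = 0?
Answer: 0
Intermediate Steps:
E(I) = -1 + I (E(I) = I - 1 = -1 + I)
E(-2)*j + 0*(-13) = (-1 - 2)*0 + 0*(-13) = -3*0 + 0 = 0 + 0 = 0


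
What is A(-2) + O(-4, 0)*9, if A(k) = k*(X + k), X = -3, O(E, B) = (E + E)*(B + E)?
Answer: 298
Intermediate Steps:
O(E, B) = 2*E*(B + E) (O(E, B) = (2*E)*(B + E) = 2*E*(B + E))
A(k) = k*(-3 + k)
A(-2) + O(-4, 0)*9 = -2*(-3 - 2) + (2*(-4)*(0 - 4))*9 = -2*(-5) + (2*(-4)*(-4))*9 = 10 + 32*9 = 10 + 288 = 298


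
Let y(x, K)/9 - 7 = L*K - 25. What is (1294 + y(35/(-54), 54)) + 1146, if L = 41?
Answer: 22204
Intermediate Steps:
y(x, K) = -162 + 369*K (y(x, K) = 63 + 9*(41*K - 25) = 63 + 9*(-25 + 41*K) = 63 + (-225 + 369*K) = -162 + 369*K)
(1294 + y(35/(-54), 54)) + 1146 = (1294 + (-162 + 369*54)) + 1146 = (1294 + (-162 + 19926)) + 1146 = (1294 + 19764) + 1146 = 21058 + 1146 = 22204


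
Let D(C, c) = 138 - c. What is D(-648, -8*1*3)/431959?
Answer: 162/431959 ≈ 0.00037504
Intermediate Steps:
D(-648, -8*1*3)/431959 = (138 - (-8*1)*3)/431959 = (138 - (-8)*3)*(1/431959) = (138 - 1*(-24))*(1/431959) = (138 + 24)*(1/431959) = 162*(1/431959) = 162/431959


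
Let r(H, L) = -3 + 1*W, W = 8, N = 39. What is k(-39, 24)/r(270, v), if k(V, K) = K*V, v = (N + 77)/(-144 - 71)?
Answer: -936/5 ≈ -187.20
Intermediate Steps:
v = -116/215 (v = (39 + 77)/(-144 - 71) = 116/(-215) = 116*(-1/215) = -116/215 ≈ -0.53953)
r(H, L) = 5 (r(H, L) = -3 + 1*8 = -3 + 8 = 5)
k(-39, 24)/r(270, v) = (24*(-39))/5 = -936*1/5 = -936/5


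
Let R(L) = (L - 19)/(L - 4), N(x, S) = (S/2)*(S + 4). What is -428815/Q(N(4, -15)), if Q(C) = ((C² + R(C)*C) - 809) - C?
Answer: -269295820/3756373 ≈ -71.690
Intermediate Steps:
N(x, S) = S*(4 + S)/2 (N(x, S) = (S*(½))*(4 + S) = (S/2)*(4 + S) = S*(4 + S)/2)
R(L) = (-19 + L)/(-4 + L)
Q(C) = -809 + C² - C + C*(-19 + C)/(-4 + C) (Q(C) = ((C² + ((-19 + C)/(-4 + C))*C) - 809) - C = ((C² + C*(-19 + C)/(-4 + C)) - 809) - C = (-809 + C² + C*(-19 + C)/(-4 + C)) - C = -809 + C² - C + C*(-19 + C)/(-4 + C))
-428815/Q(N(4, -15)) = -428815*(-4 + (½)*(-15)*(4 - 15))/(3236 + ((½)*(-15)*(4 - 15))³ - 412*(-15)*(4 - 15) - 4*225*(4 - 15)²/4) = -428815*(-4 + (½)*(-15)*(-11))/(3236 + ((½)*(-15)*(-11))³ - 412*(-15)*(-11) - 4*((½)*(-15)*(-11))²) = -428815*(-4 + 165/2)/(3236 + (165/2)³ - 824*165/2 - 4*(165/2)²) = -428815*157/(2*(3236 + 4492125/8 - 67980 - 4*27225/4)) = -428815*157/(2*(3236 + 4492125/8 - 67980 - 27225)) = -428815/((2/157)*(3756373/8)) = -428815/3756373/628 = -428815*628/3756373 = -269295820/3756373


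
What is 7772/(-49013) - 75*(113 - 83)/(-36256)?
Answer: -85751191/888507664 ≈ -0.096511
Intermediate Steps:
7772/(-49013) - 75*(113 - 83)/(-36256) = 7772*(-1/49013) - 75*30*(-1/36256) = -7772/49013 - 2250*(-1/36256) = -7772/49013 + 1125/18128 = -85751191/888507664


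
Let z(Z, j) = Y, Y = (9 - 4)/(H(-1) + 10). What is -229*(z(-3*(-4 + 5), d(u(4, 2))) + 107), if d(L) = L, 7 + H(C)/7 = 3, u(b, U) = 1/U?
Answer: -439909/18 ≈ -24439.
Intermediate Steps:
H(C) = -28 (H(C) = -49 + 7*3 = -49 + 21 = -28)
Y = -5/18 (Y = (9 - 4)/(-28 + 10) = 5/(-18) = 5*(-1/18) = -5/18 ≈ -0.27778)
z(Z, j) = -5/18
-229*(z(-3*(-4 + 5), d(u(4, 2))) + 107) = -229*(-5/18 + 107) = -229*1921/18 = -439909/18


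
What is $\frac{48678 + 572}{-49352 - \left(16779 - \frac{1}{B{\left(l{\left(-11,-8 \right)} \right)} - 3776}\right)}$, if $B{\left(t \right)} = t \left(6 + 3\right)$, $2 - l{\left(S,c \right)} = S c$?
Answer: $- \frac{224087500}{300896051} \approx -0.74473$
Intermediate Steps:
$l{\left(S,c \right)} = 2 - S c$
$B{\left(t \right)} = 9 t$ ($B{\left(t \right)} = t 9 = 9 t$)
$\frac{48678 + 572}{-49352 - \left(16779 - \frac{1}{B{\left(l{\left(-11,-8 \right)} \right)} - 3776}\right)} = \frac{48678 + 572}{-49352 - \left(16779 - \frac{1}{9 \left(2 - \left(-11\right) \left(-8\right)\right) - 3776}\right)} = \frac{49250}{-49352 - \left(16779 - \frac{1}{9 \left(2 - 88\right) - 3776}\right)} = \frac{49250}{-49352 - \left(16779 - \frac{1}{9 \left(-86\right) - 3776}\right)} = \frac{49250}{-49352 - \left(16779 - \frac{1}{-774 - 3776}\right)} = \frac{49250}{-49352 - \left(16779 + \frac{1}{4550}\right)} = \frac{49250}{-49352 - \frac{76344451}{4550}} = \frac{49250}{- \frac{300896051}{4550}} = 49250 \left(- \frac{4550}{300896051}\right) = - \frac{224087500}{300896051}$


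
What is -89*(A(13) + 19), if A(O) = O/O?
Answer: -1780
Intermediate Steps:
A(O) = 1
-89*(A(13) + 19) = -89*(1 + 19) = -89*20 = -1780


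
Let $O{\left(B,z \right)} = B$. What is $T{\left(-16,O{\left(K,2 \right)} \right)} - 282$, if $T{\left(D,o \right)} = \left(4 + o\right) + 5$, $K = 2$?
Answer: $-271$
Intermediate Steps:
$T{\left(D,o \right)} = 9 + o$
$T{\left(-16,O{\left(K,2 \right)} \right)} - 282 = \left(9 + 2\right) - 282 = 11 - 282 = -271$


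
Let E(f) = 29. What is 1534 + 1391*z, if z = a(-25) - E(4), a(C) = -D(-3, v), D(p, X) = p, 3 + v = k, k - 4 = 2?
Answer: -34632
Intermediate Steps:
k = 6 (k = 4 + 2 = 6)
v = 3 (v = -3 + 6 = 3)
a(C) = 3 (a(C) = -1*(-3) = 3)
z = -26 (z = 3 - 1*29 = 3 - 29 = -26)
1534 + 1391*z = 1534 + 1391*(-26) = 1534 - 36166 = -34632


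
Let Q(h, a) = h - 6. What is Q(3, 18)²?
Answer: 9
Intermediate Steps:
Q(h, a) = -6 + h
Q(3, 18)² = (-6 + 3)² = (-3)² = 9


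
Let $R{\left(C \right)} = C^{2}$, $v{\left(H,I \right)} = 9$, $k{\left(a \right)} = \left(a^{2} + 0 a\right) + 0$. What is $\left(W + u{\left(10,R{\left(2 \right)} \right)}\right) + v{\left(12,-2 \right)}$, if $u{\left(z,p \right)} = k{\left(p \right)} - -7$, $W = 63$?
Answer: $95$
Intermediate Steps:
$k{\left(a \right)} = a^{2}$ ($k{\left(a \right)} = \left(a^{2} + 0\right) + 0 = a^{2} + 0 = a^{2}$)
$u{\left(z,p \right)} = 7 + p^{2}$ ($u{\left(z,p \right)} = p^{2} - -7 = p^{2} + 7 = 7 + p^{2}$)
$\left(W + u{\left(10,R{\left(2 \right)} \right)}\right) + v{\left(12,-2 \right)} = \left(63 + \left(7 + \left(2^{2}\right)^{2}\right)\right) + 9 = \left(63 + \left(7 + 4^{2}\right)\right) + 9 = \left(63 + \left(7 + 16\right)\right) + 9 = \left(63 + 23\right) + 9 = 86 + 9 = 95$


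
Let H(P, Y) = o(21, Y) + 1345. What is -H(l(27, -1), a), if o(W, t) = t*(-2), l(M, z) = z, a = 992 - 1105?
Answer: -1571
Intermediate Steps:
a = -113
o(W, t) = -2*t
H(P, Y) = 1345 - 2*Y (H(P, Y) = -2*Y + 1345 = 1345 - 2*Y)
-H(l(27, -1), a) = -(1345 - 2*(-113)) = -(1345 + 226) = -1*1571 = -1571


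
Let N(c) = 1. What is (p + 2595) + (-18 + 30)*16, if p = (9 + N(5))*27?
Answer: 3057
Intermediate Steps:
p = 270 (p = (9 + 1)*27 = 10*27 = 270)
(p + 2595) + (-18 + 30)*16 = (270 + 2595) + (-18 + 30)*16 = 2865 + 12*16 = 2865 + 192 = 3057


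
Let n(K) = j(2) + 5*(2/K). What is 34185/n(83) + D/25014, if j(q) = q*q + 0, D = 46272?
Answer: 3943856833/475266 ≈ 8298.2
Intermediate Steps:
j(q) = q² (j(q) = q² + 0 = q²)
n(K) = 4 + 10/K (n(K) = 2² + 5*(2/K) = 4 + 10/K)
34185/n(83) + D/25014 = 34185/(4 + 10/83) + 46272/25014 = 34185/(4 + 10*(1/83)) + 46272*(1/25014) = 34185/(4 + 10/83) + 7712/4169 = 34185/(342/83) + 7712/4169 = 34185*(83/342) + 7712/4169 = 945785/114 + 7712/4169 = 3943856833/475266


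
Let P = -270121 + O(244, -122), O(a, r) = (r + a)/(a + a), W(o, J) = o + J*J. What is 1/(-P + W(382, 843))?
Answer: 4/3924607 ≈ 1.0192e-6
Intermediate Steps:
W(o, J) = o + J²
O(a, r) = (a + r)/(2*a) (O(a, r) = (a + r)/((2*a)) = (a + r)*(1/(2*a)) = (a + r)/(2*a))
P = -1080483/4 (P = -270121 + (½)*(244 - 122)/244 = -270121 + (½)*(1/244)*122 = -270121 + ¼ = -1080483/4 ≈ -2.7012e+5)
1/(-P + W(382, 843)) = 1/(-1*(-1080483/4) + (382 + 843²)) = 1/(1080483/4 + (382 + 710649)) = 1/(1080483/4 + 711031) = 1/(3924607/4) = 4/3924607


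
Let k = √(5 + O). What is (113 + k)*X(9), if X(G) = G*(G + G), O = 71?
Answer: 18306 + 324*√19 ≈ 19718.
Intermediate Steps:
k = 2*√19 (k = √(5 + 71) = √76 = 2*√19 ≈ 8.7178)
X(G) = 2*G² (X(G) = G*(2*G) = 2*G²)
(113 + k)*X(9) = (113 + 2*√19)*(2*9²) = (113 + 2*√19)*(2*81) = (113 + 2*√19)*162 = 18306 + 324*√19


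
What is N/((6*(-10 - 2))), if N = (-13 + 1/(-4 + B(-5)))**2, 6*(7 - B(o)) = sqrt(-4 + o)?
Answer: -73319/32856 + 469*I/24642 ≈ -2.2315 + 0.019033*I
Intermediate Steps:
B(o) = 7 - sqrt(-4 + o)/6
N = (-13 + 4*(3 + I/2)/37)**2 (N = (-13 + 1/(-4 + (7 - sqrt(-4 - 5)/6)))**2 = (-13 + 1/(-4 + (7 - I/2)))**2 = (-13 + 1/(3 - I/2))**2 = (-13 + 4*(3 + I/2)/37)**2 ≈ 160.67 - 1.37*I)
N/((6*(-10 - 2))) = (219957/1369 - 1876*I/1369)/((6*(-10 - 2))) = (219957/1369 - 1876*I/1369)/((6*(-12))) = (219957/1369 - 1876*I/1369)/(-72) = (219957/1369 - 1876*I/1369)*(-1/72) = -73319/32856 + 469*I/24642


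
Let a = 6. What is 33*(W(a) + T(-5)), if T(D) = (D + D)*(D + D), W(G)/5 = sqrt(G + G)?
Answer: 3300 + 330*sqrt(3) ≈ 3871.6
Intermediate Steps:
W(G) = 5*sqrt(2)*sqrt(G) (W(G) = 5*sqrt(G + G) = 5*sqrt(2*G) = 5*(sqrt(2)*sqrt(G)) = 5*sqrt(2)*sqrt(G))
T(D) = 4*D**2 (T(D) = (2*D)*(2*D) = 4*D**2)
33*(W(a) + T(-5)) = 33*(5*sqrt(2)*sqrt(6) + 4*(-5)**2) = 33*(10*sqrt(3) + 4*25) = 33*(10*sqrt(3) + 100) = 33*(100 + 10*sqrt(3)) = 3300 + 330*sqrt(3)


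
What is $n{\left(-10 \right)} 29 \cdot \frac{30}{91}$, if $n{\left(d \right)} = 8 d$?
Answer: $- \frac{69600}{91} \approx -764.83$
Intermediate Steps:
$n{\left(-10 \right)} 29 \cdot \frac{30}{91} = 8 \left(-10\right) 29 \cdot \frac{30}{91} = \left(-80\right) 29 \cdot 30 \cdot \frac{1}{91} = \left(-2320\right) \frac{30}{91} = - \frac{69600}{91}$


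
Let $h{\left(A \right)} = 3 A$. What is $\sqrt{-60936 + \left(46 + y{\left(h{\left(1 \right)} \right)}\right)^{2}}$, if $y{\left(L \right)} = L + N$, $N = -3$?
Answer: $2 i \sqrt{14705} \approx 242.53 i$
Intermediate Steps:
$y{\left(L \right)} = -3 + L$ ($y{\left(L \right)} = L - 3 = -3 + L$)
$\sqrt{-60936 + \left(46 + y{\left(h{\left(1 \right)} \right)}\right)^{2}} = \sqrt{-60936 + \left(46 + \left(-3 + 3 \cdot 1\right)\right)^{2}} = \sqrt{-60936 + \left(46 + \left(-3 + 3\right)\right)^{2}} = \sqrt{-60936 + \left(46 + 0\right)^{2}} = \sqrt{-60936 + 46^{2}} = \sqrt{-60936 + 2116} = \sqrt{-58820} = 2 i \sqrt{14705}$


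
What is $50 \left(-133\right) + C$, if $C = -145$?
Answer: $-6795$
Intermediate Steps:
$50 \left(-133\right) + C = 50 \left(-133\right) - 145 = -6650 - 145 = -6795$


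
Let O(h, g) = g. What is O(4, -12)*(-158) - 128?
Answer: 1768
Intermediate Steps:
O(4, -12)*(-158) - 128 = -12*(-158) - 128 = 1896 - 128 = 1768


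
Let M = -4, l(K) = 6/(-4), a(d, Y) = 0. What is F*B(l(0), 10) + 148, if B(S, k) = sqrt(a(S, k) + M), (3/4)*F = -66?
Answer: 148 - 176*I ≈ 148.0 - 176.0*I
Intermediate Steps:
F = -88 (F = (4/3)*(-66) = -88)
l(K) = -3/2 (l(K) = 6*(-1/4) = -3/2)
B(S, k) = 2*I (B(S, k) = sqrt(0 - 4) = sqrt(-4) = 2*I)
F*B(l(0), 10) + 148 = -176*I + 148 = 148 - 176*I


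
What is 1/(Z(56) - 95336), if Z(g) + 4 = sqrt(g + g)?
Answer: -3405/324632696 - sqrt(7)/2272428872 ≈ -1.0490e-5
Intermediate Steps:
Z(g) = -4 + sqrt(2)*sqrt(g) (Z(g) = -4 + sqrt(g + g) = -4 + sqrt(2*g) = -4 + sqrt(2)*sqrt(g))
1/(Z(56) - 95336) = 1/((-4 + sqrt(2)*sqrt(56)) - 95336) = 1/((-4 + sqrt(2)*(2*sqrt(14))) - 95336) = 1/((-4 + 4*sqrt(7)) - 95336) = 1/(-95340 + 4*sqrt(7))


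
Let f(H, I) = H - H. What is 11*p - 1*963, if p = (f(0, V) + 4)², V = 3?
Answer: -787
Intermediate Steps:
f(H, I) = 0
p = 16 (p = (0 + 4)² = 4² = 16)
11*p - 1*963 = 11*16 - 1*963 = 176 - 963 = -787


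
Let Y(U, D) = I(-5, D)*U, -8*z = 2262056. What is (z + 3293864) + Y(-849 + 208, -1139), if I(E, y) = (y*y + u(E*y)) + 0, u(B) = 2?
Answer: -828572936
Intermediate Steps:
z = -282757 (z = -1/8*2262056 = -282757)
I(E, y) = 2 + y**2 (I(E, y) = (y*y + 2) + 0 = (y**2 + 2) + 0 = (2 + y**2) + 0 = 2 + y**2)
Y(U, D) = U*(2 + D**2) (Y(U, D) = (2 + D**2)*U = U*(2 + D**2))
(z + 3293864) + Y(-849 + 208, -1139) = (-282757 + 3293864) + (-849 + 208)*(2 + (-1139)**2) = 3011107 - 641*(2 + 1297321) = 3011107 - 641*1297323 = 3011107 - 831584043 = -828572936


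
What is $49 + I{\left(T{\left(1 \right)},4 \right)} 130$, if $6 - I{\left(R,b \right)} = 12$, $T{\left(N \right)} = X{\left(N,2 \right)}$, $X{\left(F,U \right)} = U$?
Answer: $-731$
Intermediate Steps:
$T{\left(N \right)} = 2$
$I{\left(R,b \right)} = -6$ ($I{\left(R,b \right)} = 6 - 12 = -6$)
$49 + I{\left(T{\left(1 \right)},4 \right)} 130 = 49 - 780 = -731$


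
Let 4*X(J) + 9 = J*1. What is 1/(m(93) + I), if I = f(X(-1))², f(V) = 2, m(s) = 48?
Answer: 1/52 ≈ 0.019231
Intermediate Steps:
X(J) = -9/4 + J/4 (X(J) = -9/4 + (J*1)/4 = -9/4 + J/4)
I = 4 (I = 2² = 4)
1/(m(93) + I) = 1/(48 + 4) = 1/52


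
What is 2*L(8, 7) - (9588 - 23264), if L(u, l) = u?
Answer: 13692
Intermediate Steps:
2*L(8, 7) - (9588 - 23264) = 2*8 - (9588 - 23264) = 16 - 1*(-13676) = 16 + 13676 = 13692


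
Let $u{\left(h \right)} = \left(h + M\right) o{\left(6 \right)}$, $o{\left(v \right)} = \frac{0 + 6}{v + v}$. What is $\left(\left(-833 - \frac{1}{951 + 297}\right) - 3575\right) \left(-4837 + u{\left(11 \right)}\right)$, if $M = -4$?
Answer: $\frac{53179955395}{2496} \approx 2.1306 \cdot 10^{7}$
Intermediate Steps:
$o{\left(v \right)} = \frac{3}{v}$ ($o{\left(v \right)} = \frac{6}{2 v} = 6 \frac{1}{2 v} = \frac{3}{v}$)
$u{\left(h \right)} = -2 + \frac{h}{2}$ ($u{\left(h \right)} = \left(h - 4\right) \frac{3}{6} = \left(-4 + h\right) 3 \cdot \frac{1}{6} = \left(-4 + h\right) \frac{1}{2} = -2 + \frac{h}{2}$)
$\left(\left(-833 - \frac{1}{951 + 297}\right) - 3575\right) \left(-4837 + u{\left(11 \right)}\right) = \left(\left(-833 - \frac{1}{951 + 297}\right) - 3575\right) \left(-4837 + \left(-2 + \frac{1}{2} \cdot 11\right)\right) = \left(\left(-833 - \frac{1}{1248}\right) - 3575\right) \left(-4837 + \left(-2 + \frac{11}{2}\right)\right) = \left(\left(-833 - \frac{1}{1248}\right) - 3575\right) \left(-4837 + \frac{7}{2}\right) = \left(\left(-833 - \frac{1}{1248}\right) - 3575\right) \left(- \frac{9667}{2}\right) = \left(- \frac{1039585}{1248} - 3575\right) \left(- \frac{9667}{2}\right) = \left(- \frac{5501185}{1248}\right) \left(- \frac{9667}{2}\right) = \frac{53179955395}{2496}$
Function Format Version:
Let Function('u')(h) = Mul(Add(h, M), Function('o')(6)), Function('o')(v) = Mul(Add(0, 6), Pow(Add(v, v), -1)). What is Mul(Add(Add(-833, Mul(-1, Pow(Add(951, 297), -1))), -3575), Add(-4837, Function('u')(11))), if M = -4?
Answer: Rational(53179955395, 2496) ≈ 2.1306e+7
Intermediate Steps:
Function('o')(v) = Mul(3, Pow(v, -1)) (Function('o')(v) = Mul(6, Pow(Mul(2, v), -1)) = Mul(6, Mul(Rational(1, 2), Pow(v, -1))) = Mul(3, Pow(v, -1)))
Function('u')(h) = Add(-2, Mul(Rational(1, 2), h)) (Function('u')(h) = Mul(Add(h, -4), Mul(3, Pow(6, -1))) = Mul(Add(-4, h), Mul(3, Rational(1, 6))) = Mul(Add(-4, h), Rational(1, 2)) = Add(-2, Mul(Rational(1, 2), h)))
Mul(Add(Add(-833, Mul(-1, Pow(Add(951, 297), -1))), -3575), Add(-4837, Function('u')(11))) = Mul(Add(Add(-833, Mul(-1, Pow(Add(951, 297), -1))), -3575), Add(-4837, Add(-2, Mul(Rational(1, 2), 11)))) = Mul(Add(Add(-833, Mul(-1, Pow(1248, -1))), -3575), Add(-4837, Add(-2, Rational(11, 2)))) = Mul(Add(Add(-833, Mul(-1, Rational(1, 1248))), -3575), Add(-4837, Rational(7, 2))) = Mul(Add(Add(-833, Rational(-1, 1248)), -3575), Rational(-9667, 2)) = Mul(Add(Rational(-1039585, 1248), -3575), Rational(-9667, 2)) = Mul(Rational(-5501185, 1248), Rational(-9667, 2)) = Rational(53179955395, 2496)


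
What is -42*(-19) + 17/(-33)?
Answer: 26317/33 ≈ 797.48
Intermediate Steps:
-42*(-19) + 17/(-33) = 798 + 17*(-1/33) = 798 - 17/33 = 26317/33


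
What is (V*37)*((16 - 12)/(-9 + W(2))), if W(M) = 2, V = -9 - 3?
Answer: 1776/7 ≈ 253.71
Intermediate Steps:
V = -12
(V*37)*((16 - 12)/(-9 + W(2))) = (-12*37)*((16 - 12)/(-9 + 2)) = -1776/(-7) = -1776*(-1)/7 = -444*(-4/7) = 1776/7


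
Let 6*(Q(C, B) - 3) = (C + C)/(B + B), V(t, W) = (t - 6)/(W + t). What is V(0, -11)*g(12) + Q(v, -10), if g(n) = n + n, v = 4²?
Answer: 2611/165 ≈ 15.824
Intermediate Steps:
V(t, W) = (-6 + t)/(W + t)
v = 16
Q(C, B) = 3 + C/(6*B) (Q(C, B) = 3 + ((C + C)/(B + B))/6 = 3 + ((2*C)/((2*B)))/6 = 3 + ((2*C)*(1/(2*B)))/6 = 3 + (C/B)/6 = 3 + C/(6*B))
g(n) = 2*n
V(0, -11)*g(12) + Q(v, -10) = ((-6 + 0)/(-11 + 0))*(2*12) + (3 + (⅙)*16/(-10)) = (-6/(-11))*24 + (3 + (⅙)*16*(-⅒)) = -1/11*(-6)*24 + (3 - 4/15) = (6/11)*24 + 41/15 = 144/11 + 41/15 = 2611/165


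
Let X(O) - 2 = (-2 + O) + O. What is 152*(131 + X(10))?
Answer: 22952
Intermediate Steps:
X(O) = 2*O (X(O) = 2 + ((-2 + O) + O) = 2 + (-2 + 2*O) = 2*O)
152*(131 + X(10)) = 152*(131 + 2*10) = 152*(131 + 20) = 152*151 = 22952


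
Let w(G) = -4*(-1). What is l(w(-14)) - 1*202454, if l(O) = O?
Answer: -202450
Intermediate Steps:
w(G) = 4
l(w(-14)) - 1*202454 = 4 - 1*202454 = 4 - 202454 = -202450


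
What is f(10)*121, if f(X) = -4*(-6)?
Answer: 2904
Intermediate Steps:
f(X) = 24
f(10)*121 = 24*121 = 2904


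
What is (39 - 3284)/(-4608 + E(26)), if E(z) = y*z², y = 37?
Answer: -3245/20404 ≈ -0.15904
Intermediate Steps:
E(z) = 37*z²
(39 - 3284)/(-4608 + E(26)) = (39 - 3284)/(-4608 + 37*26²) = -3245/(-4608 + 37*676) = -3245/(-4608 + 25012) = -3245/20404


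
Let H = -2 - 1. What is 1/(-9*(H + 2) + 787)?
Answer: 1/796 ≈ 0.0012563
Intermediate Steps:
H = -3
1/(-9*(H + 2) + 787) = 1/(-9*(-3 + 2) + 787) = 1/(-9*(-1) + 787) = 1/(9 + 787) = 1/796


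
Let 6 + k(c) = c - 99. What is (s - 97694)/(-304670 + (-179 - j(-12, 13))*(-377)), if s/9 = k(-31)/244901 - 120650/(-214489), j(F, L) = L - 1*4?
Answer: 2565730255952726/6140432316142333 ≈ 0.41784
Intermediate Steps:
j(F, L) = -4 + L (j(F, L) = L - 4 = -4 + L)
k(c) = -105 + c (k(c) = -6 + (c - 99) = -6 + (-99 + c) = -105 + c)
s = 265663216314/52528570589 (s = 9*((-105 - 31)/244901 - 120650/(-214489)) = 9*(-136*1/244901 - 120650*(-1/214489)) = 9*(-136/244901 + 120650/214489) = 9*(29518135146/52528570589) = 265663216314/52528570589 ≈ 5.0575)
(s - 97694)/(-304670 + (-179 - j(-12, 13))*(-377)) = (265663216314/52528570589 - 97694)/(-304670 + (-179 - (-4 + 13))*(-377)) = -5131460511905452/(52528570589*(-304670 + (-179 - 1*9)*(-377))) = -5131460511905452/(52528570589*(-304670 + (-179 - 9)*(-377))) = -5131460511905452/(52528570589*(-304670 - 188*(-377))) = -5131460511905452/(52528570589*(-304670 + 70876)) = -5131460511905452/52528570589/(-233794) = -5131460511905452/52528570589*(-1/233794) = 2565730255952726/6140432316142333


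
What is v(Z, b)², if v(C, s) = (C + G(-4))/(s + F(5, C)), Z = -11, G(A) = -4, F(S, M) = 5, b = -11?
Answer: 25/4 ≈ 6.2500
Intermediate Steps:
v(C, s) = (-4 + C)/(5 + s) (v(C, s) = (C - 4)/(s + 5) = (-4 + C)/(5 + s))
v(Z, b)² = ((-4 - 11)/(5 - 11))² = (-15/(-6))² = (-⅙*(-15))² = (5/2)² = 25/4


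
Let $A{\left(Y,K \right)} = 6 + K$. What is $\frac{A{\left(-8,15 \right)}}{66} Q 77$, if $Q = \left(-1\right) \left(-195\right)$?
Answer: $\frac{9555}{2} \approx 4777.5$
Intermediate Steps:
$Q = 195$
$\frac{A{\left(-8,15 \right)}}{66} Q 77 = \frac{6 + 15}{66} \cdot 195 \cdot 77 = 21 \cdot \frac{1}{66} \cdot 195 \cdot 77 = \frac{7}{22} \cdot 195 \cdot 77 = \frac{1365}{22} \cdot 77 = \frac{9555}{2}$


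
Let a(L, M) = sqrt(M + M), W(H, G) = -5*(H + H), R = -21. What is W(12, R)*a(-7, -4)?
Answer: -240*I*sqrt(2) ≈ -339.41*I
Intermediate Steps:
W(H, G) = -10*H
a(L, M) = sqrt(2)*sqrt(M) (a(L, M) = sqrt(2*M) = sqrt(2)*sqrt(M))
W(12, R)*a(-7, -4) = (-10*12)*(sqrt(2)*sqrt(-4)) = -120*sqrt(2)*2*I = -240*I*sqrt(2)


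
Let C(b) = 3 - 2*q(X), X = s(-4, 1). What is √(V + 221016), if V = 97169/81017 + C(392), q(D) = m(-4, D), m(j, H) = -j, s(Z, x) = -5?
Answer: 2*√362667442876763/81017 ≈ 470.12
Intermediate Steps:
X = -5
q(D) = 4 (q(D) = -1*(-4) = 4)
C(b) = -5 (C(b) = 3 - 2*4 = 3 - 8 = -5)
V = -307916/81017 (V = 97169/81017 - 5 = -307916/81017 ≈ -3.8006)
√(V + 221016) = √(-307916/81017 + 221016) = √(17905745356/81017) = 2*√362667442876763/81017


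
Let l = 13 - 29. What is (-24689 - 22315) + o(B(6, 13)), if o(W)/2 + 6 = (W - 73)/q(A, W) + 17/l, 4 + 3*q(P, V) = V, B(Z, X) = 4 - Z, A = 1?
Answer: -375545/8 ≈ -46943.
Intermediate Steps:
q(P, V) = -4/3 + V/3
l = -16
o(W) = -113/8 + 2*(-73 + W)/(-4/3 + W/3) (o(W) = -12 + 2*((W - 73)/(-4/3 + W/3) + 17/(-16)) = -12 + 2*((-73 + W)/(-4/3 + W/3) + 17*(-1/16)) = -12 + 2*((-73 + W)/(-4/3 + W/3) - 17/16) = -12 + 2*(-17/16 + (-73 + W)/(-4/3 + W/3)) = -12 + (-17/8 + 2*(-73 + W)/(-4/3 + W/3)) = -113/8 + 2*(-73 + W)/(-4/3 + W/3))
(-24689 - 22315) + o(B(6, 13)) = (-24689 - 22315) + (-3052 - 65*(4 - 1*6))/(8*(-4 + (4 - 1*6))) = -47004 + (-3052 - 65*(4 - 6))/(8*(-4 + (4 - 6))) = -47004 + (-3052 - 65*(-2))/(8*(-4 - 2)) = -47004 + (⅛)*(-3052 + 130)/(-6) = -47004 + (⅛)*(-⅙)*(-2922) = -47004 + 487/8 = -375545/8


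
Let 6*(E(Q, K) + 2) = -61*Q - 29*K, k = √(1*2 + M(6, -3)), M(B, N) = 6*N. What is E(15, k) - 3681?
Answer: -7671/2 - 58*I/3 ≈ -3835.5 - 19.333*I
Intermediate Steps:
k = 4*I (k = √(1*2 + 6*(-3)) = √(2 - 18) = √(-16) = 4*I ≈ 4.0*I)
E(Q, K) = -2 - 61*Q/6 - 29*K/6 (E(Q, K) = -2 + (-61*Q - 29*K)/6 = -2 + (-61*Q/6 - 29*K/6) = -2 - 61*Q/6 - 29*K/6)
E(15, k) - 3681 = (-2 - 61/6*15 - 58*I/3) - 3681 = (-2 - 305/2 - 58*I/3) - 3681 = (-309/2 - 58*I/3) - 3681 = -7671/2 - 58*I/3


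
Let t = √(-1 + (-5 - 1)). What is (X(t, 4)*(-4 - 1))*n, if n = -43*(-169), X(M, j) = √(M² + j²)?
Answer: -109005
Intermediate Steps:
t = I*√7 (t = √(-1 - 6) = √(-7) = I*√7 ≈ 2.6458*I)
n = 7267
(X(t, 4)*(-4 - 1))*n = (√((I*√7)² + 4²)*(-4 - 1))*7267 = (√(-7 + 16)*(-5))*7267 = (√9*(-5))*7267 = (3*(-5))*7267 = -15*7267 = -109005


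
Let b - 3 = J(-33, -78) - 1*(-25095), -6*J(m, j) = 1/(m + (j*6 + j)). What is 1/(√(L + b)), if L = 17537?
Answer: 3*√57172000526/148113991 ≈ 0.0048430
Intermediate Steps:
J(m, j) = -1/(6*(m + 7*j)) (J(m, j) = -1/(6*(m + (j*6 + j))) = -1/(6*(m + (6*j + j))) = -1/(6*(m + 7*j)))
b = 87190453/3474 (b = 3 + (-1/(6*(-33) + 42*(-78)) - 1*(-25095)) = 3 + (-1/(-198 - 3276) + 25095) = 3 + (-1/(-3474) + 25095) = 3 + (-1*(-1/3474) + 25095) = 3 + (1/3474 + 25095) = 3 + 87180031/3474 = 87190453/3474 ≈ 25098.)
1/(√(L + b)) = 1/(√(17537 + 87190453/3474)) = 1/(√(148113991/3474)) = 1/(√57172000526/1158) = 3*√57172000526/148113991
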